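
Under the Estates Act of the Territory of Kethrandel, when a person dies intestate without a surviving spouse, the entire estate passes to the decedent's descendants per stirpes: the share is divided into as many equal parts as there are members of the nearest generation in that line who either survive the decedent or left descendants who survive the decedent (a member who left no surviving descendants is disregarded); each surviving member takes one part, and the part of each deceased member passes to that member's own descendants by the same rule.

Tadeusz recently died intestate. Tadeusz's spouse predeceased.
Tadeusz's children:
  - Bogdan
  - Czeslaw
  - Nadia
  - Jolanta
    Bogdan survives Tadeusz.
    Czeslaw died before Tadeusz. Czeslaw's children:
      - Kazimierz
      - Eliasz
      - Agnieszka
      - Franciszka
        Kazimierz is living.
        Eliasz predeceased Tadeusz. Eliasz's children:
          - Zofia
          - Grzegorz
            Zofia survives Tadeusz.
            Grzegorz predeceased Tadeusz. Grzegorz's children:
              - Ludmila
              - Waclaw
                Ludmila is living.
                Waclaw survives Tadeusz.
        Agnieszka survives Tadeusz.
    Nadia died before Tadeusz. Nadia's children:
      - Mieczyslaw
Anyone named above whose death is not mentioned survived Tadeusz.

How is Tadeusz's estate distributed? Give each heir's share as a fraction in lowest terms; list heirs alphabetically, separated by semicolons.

Agnieszka 1/16; Bogdan 1/4; Franciszka 1/16; Jolanta 1/4; Kazimierz 1/16; Ludmila 1/64; Mieczyslaw 1/4; Waclaw 1/64; Zofia 1/32

There is no surviving spouse, so the entire estate passes to Tadeusz's descendants per stirpes.
The estate is divided into 4 equal shares of 1/4 among Bogdan, Czeslaw, Nadia, Jolanta.
Bogdan is living and takes 1/4.
Czeslaw predeceased; the 1/4 allotted to Czeslaw's branch passes to Czeslaw's issue by representation.
The 1/4 is divided into 4 equal shares of 1/16 among Kazimierz, Eliasz, Agnieszka, Franciszka.
Kazimierz is living and takes 1/16.
Eliasz predeceased; the 1/16 allotted to Eliasz's branch passes to Eliasz's issue by representation.
The 1/16 is divided into 2 equal shares of 1/32 among Zofia, Grzegorz.
Zofia is living and takes 1/32.
Grzegorz predeceased; the 1/32 allotted to Grzegorz's branch passes to Grzegorz's issue by representation.
The 1/32 is divided into 2 equal shares of 1/64 among Ludmila, Waclaw.
Ludmila is living and takes 1/64.
Waclaw is living and takes 1/64.
Agnieszka is living and takes 1/16.
Franciszka is living and takes 1/16.
Nadia predeceased; the 1/4 allotted to Nadia's branch passes to Nadia's issue by representation.
Mieczyslaw is the sole taker at this level and receives the full 1/4.
Jolanta is living and takes 1/4.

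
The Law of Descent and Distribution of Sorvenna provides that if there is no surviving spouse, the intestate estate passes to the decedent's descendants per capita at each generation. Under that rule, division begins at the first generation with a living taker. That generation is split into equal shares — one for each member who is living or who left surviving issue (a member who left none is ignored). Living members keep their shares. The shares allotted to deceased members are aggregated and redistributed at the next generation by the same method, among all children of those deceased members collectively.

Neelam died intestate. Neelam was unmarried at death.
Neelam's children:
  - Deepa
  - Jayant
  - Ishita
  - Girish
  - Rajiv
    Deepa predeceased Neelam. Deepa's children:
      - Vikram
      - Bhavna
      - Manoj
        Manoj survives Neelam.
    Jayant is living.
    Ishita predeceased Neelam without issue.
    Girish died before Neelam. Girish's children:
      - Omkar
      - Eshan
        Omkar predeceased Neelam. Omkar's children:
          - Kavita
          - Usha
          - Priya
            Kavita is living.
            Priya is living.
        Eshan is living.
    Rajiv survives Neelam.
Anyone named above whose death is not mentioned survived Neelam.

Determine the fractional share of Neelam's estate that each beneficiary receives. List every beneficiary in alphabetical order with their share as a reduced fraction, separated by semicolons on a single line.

Bhavna 1/10; Eshan 1/10; Jayant 1/4; Kavita 1/30; Manoj 1/10; Priya 1/30; Rajiv 1/4; Usha 1/30; Vikram 1/10

There is no surviving spouse, so the entire estate passes to Neelam's descendants per capita at each generation.
At generation 1 (Deepa, Jayant, Girish, Rajiv) there are 4 shares of (1)/4 = 1/4 each.
Living: Jayant and Rajiv — each takes 1/4.
Deceased: Deepa and Girish. Their combined 1/2 is pooled and carried to generation 2.
At generation 2 (Vikram, Bhavna, Manoj, Omkar, Eshan) there are 5 shares of (1/2)/5 = 1/10 each.
Living: Vikram, Bhavna, Manoj, and Eshan — each takes 1/10.
Deceased: Omkar. That 1/10 share is carried to generation 3.
At generation 3 (Kavita, Usha, Priya) there are 3 shares of (1/10)/3 = 1/30 each.
Living: Kavita, Usha, and Priya — each takes 1/30.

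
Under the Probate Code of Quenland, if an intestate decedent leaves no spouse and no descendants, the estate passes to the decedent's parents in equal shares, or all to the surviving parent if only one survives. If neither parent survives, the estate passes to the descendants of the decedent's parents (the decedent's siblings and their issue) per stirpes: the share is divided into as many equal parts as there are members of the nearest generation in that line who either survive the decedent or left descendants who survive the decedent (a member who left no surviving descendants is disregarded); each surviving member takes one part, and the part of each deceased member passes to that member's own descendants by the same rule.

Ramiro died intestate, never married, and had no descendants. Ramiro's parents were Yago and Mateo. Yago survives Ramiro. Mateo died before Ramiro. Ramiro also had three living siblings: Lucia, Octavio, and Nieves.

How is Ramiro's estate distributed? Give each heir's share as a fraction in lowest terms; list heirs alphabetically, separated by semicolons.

Yago 1

Only one parent, Yago, survives, so Yago takes the entire estate. The siblings take nothing because a surviving parent has priority.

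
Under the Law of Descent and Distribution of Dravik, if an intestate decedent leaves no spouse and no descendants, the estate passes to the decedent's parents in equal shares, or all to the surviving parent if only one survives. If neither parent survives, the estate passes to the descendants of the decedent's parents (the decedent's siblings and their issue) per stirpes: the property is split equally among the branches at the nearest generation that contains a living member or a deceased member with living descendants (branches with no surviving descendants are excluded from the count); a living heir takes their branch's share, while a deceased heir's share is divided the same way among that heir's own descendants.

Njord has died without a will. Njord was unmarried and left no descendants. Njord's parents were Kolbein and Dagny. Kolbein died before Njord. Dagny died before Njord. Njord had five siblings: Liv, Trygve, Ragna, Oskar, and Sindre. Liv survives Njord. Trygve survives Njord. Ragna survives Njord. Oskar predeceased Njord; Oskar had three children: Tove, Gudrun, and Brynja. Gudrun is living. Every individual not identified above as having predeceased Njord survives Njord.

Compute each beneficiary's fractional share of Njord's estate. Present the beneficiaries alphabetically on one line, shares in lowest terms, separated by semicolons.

Brynja 1/15; Gudrun 1/15; Liv 1/5; Ragna 1/5; Sindre 1/5; Tove 1/15; Trygve 1/5

Neither parent survives and there are no descendants, so the estate passes to Njord's siblings and their issue per stirpes.
The estate is divided into 5 equal shares of 1/5 among Liv, Trygve, Ragna, Oskar, Sindre.
Liv is living and takes 1/5.
Trygve is living and takes 1/5.
Ragna is living and takes 1/5.
Oskar predeceased; the 1/5 allotted to Oskar's branch passes to Oskar's issue by representation.
The 1/5 is divided into 3 equal shares of 1/15 among Tove, Gudrun, Brynja.
Tove is living and takes 1/15.
Gudrun is living and takes 1/15.
Brynja is living and takes 1/15.
Sindre is living and takes 1/5.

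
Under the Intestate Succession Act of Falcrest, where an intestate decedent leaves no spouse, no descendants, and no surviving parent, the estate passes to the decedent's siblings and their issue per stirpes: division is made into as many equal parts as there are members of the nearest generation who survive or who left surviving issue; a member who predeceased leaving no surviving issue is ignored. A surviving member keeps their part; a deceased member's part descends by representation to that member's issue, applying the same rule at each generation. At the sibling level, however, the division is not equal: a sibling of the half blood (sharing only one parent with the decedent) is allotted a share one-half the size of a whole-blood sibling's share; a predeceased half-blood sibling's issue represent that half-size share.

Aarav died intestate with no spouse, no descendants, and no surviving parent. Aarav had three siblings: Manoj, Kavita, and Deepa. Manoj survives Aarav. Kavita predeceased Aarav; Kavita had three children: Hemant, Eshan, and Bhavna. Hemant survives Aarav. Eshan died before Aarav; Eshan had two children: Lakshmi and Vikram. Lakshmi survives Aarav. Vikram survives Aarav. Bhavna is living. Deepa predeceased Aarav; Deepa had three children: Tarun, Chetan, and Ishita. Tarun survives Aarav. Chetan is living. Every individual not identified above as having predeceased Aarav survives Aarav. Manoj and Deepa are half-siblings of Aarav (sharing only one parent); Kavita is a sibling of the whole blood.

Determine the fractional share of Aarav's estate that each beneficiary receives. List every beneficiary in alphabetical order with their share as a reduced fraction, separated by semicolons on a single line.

Bhavna 1/6; Chetan 1/12; Hemant 1/6; Ishita 1/12; Lakshmi 1/12; Manoj 1/4; Tarun 1/12; Vikram 1/12

No spouse, descendants, or parent survives, so the estate passes to Aarav's siblings per stirpes.
Half-blood siblings count for one-half the weight of whole-blood siblings at the initial division.
Dividing 1 in proportion to weights (total weight 2): Manoj (weight 1/2) → 1/4; Kavita (weight 1) → 1/2; Deepa (weight 1/2) → 1/4.
Manoj is living and takes 1/4.
Kavita predeceased; the 1/2 allotted to Kavita's branch passes to Kavita's issue by representation.
The 1/2 is divided into 3 equal shares of 1/6 among Hemant, Eshan, Bhavna.
Hemant is living and takes 1/6.
Eshan predeceased; the 1/6 allotted to Eshan's branch passes to Eshan's issue by representation.
The 1/6 is divided into 2 equal shares of 1/12 among Lakshmi, Vikram.
Lakshmi is living and takes 1/12.
Vikram is living and takes 1/12.
Bhavna is living and takes 1/6.
Deepa predeceased; the 1/4 allotted to Deepa's branch passes to Deepa's issue by representation.
The 1/4 is divided into 3 equal shares of 1/12 among Tarun, Chetan, Ishita.
Tarun is living and takes 1/12.
Chetan is living and takes 1/12.
Ishita is living and takes 1/12.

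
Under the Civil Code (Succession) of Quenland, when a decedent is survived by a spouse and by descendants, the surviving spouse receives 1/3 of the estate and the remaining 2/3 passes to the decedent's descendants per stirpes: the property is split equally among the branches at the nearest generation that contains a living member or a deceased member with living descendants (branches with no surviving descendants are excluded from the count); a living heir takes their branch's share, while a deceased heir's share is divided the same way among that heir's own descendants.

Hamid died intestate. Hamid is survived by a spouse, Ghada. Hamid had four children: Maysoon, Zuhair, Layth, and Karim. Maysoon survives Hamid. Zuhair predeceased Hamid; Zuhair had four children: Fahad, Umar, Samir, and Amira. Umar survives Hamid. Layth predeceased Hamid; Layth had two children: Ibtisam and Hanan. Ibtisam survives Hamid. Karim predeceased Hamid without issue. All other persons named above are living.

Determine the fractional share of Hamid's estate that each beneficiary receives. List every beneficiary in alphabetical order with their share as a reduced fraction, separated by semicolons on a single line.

Ghada, as surviving spouse, takes 1/3.
The remaining 2/3 passes to Hamid's descendants per stirpes.
Karim left no surviving issue, so that branch lapses and is disregarded.
The 2/3 is divided into 3 equal shares of 2/9 among Maysoon, Zuhair, Layth.
Maysoon is living and takes 2/9.
Zuhair predeceased; the 2/9 allotted to Zuhair's branch passes to Zuhair's issue by representation.
The 2/9 is divided into 4 equal shares of 1/18 among Fahad, Umar, Samir, Amira.
Fahad is living and takes 1/18.
Umar is living and takes 1/18.
Samir is living and takes 1/18.
Amira is living and takes 1/18.
Layth predeceased; the 2/9 allotted to Layth's branch passes to Layth's issue by representation.
The 2/9 is divided into 2 equal shares of 1/9 among Ibtisam, Hanan.
Ibtisam is living and takes 1/9.
Hanan is living and takes 1/9.

Amira 1/18; Fahad 1/18; Ghada 1/3; Hanan 1/9; Ibtisam 1/9; Maysoon 2/9; Samir 1/18; Umar 1/18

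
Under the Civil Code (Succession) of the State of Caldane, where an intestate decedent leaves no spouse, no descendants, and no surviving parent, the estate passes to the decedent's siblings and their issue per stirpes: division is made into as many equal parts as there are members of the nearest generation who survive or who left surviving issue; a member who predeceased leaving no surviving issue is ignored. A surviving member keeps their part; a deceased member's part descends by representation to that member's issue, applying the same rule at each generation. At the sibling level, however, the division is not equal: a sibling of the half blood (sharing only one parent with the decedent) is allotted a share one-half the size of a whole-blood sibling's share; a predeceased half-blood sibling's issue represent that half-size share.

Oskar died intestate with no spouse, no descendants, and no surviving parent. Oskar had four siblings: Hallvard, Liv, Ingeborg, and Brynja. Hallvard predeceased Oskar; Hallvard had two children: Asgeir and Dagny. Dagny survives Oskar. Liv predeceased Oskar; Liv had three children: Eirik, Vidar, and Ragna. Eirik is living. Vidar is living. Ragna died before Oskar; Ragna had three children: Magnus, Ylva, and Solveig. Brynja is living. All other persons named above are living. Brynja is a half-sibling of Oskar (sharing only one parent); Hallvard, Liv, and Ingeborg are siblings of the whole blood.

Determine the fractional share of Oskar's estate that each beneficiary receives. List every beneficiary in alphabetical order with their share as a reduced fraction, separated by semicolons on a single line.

No spouse, descendants, or parent survives, so the estate passes to Oskar's siblings per stirpes.
Half-blood siblings count for one-half the weight of whole-blood siblings at the initial division.
Dividing 1 in proportion to weights (total weight 7/2): Hallvard (weight 1) → 2/7; Liv (weight 1) → 2/7; Ingeborg (weight 1) → 2/7; Brynja (weight 1/2) → 1/7.
Hallvard predeceased; the 2/7 allotted to Hallvard's branch passes to Hallvard's issue by representation.
The 2/7 is divided into 2 equal shares of 1/7 among Asgeir, Dagny.
Asgeir is living and takes 1/7.
Dagny is living and takes 1/7.
Liv predeceased; the 2/7 allotted to Liv's branch passes to Liv's issue by representation.
The 2/7 is divided into 3 equal shares of 2/21 among Eirik, Vidar, Ragna.
Eirik is living and takes 2/21.
Vidar is living and takes 2/21.
Ragna predeceased; the 2/21 allotted to Ragna's branch passes to Ragna's issue by representation.
The 2/21 is divided into 3 equal shares of 2/63 among Magnus, Ylva, Solveig.
Magnus is living and takes 2/63.
Ylva is living and takes 2/63.
Solveig is living and takes 2/63.
Ingeborg is living and takes 2/7.
Brynja is living and takes 1/7.

Asgeir 1/7; Brynja 1/7; Dagny 1/7; Eirik 2/21; Ingeborg 2/7; Magnus 2/63; Solveig 2/63; Vidar 2/21; Ylva 2/63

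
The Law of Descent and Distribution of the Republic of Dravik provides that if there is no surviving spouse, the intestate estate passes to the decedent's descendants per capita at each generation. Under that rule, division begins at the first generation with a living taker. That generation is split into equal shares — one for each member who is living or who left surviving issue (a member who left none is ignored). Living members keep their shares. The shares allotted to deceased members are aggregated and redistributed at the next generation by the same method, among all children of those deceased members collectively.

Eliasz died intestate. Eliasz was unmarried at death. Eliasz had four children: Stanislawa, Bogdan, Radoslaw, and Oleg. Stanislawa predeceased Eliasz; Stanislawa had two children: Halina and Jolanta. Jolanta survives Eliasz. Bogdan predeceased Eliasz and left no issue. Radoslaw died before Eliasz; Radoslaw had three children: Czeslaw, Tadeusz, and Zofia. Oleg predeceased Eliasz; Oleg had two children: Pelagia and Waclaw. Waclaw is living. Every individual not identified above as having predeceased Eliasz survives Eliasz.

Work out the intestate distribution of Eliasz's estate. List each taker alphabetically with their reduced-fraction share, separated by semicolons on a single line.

Czeslaw 1/7; Halina 1/7; Jolanta 1/7; Pelagia 1/7; Tadeusz 1/7; Waclaw 1/7; Zofia 1/7

There is no surviving spouse, so the entire estate passes to Eliasz's descendants per capita at each generation.
No one at generation 1 (Stanislawa, Radoslaw, Oleg) is living; moving to the next generation.
At generation 2 (Halina, Jolanta, Czeslaw, Tadeusz, Zofia, Pelagia, Waclaw) there are 7 shares of (1)/7 = 1/7 each.
Living: Halina, Jolanta, Czeslaw, Tadeusz, Zofia, Pelagia, and Waclaw — each takes 1/7.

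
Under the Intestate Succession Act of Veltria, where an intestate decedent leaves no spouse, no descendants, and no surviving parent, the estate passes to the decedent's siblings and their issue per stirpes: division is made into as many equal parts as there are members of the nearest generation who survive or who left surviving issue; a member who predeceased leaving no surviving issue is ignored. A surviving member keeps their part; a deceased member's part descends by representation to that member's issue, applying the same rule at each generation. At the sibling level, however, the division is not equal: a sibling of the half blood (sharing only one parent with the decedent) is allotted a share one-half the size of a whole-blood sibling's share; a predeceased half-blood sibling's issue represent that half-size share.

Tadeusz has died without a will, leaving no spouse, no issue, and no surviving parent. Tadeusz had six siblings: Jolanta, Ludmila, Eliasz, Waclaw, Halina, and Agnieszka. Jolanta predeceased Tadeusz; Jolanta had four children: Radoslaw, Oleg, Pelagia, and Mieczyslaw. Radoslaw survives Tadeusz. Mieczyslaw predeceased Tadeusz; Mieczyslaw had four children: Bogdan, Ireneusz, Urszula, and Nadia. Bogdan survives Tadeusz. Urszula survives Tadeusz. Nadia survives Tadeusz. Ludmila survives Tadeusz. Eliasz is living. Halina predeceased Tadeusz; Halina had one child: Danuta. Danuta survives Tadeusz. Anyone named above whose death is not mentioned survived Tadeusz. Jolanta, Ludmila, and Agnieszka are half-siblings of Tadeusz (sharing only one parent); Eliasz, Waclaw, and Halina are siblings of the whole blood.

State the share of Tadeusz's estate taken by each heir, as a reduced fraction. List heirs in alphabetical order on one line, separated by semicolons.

Agnieszka 1/9; Bogdan 1/144; Danuta 2/9; Eliasz 2/9; Ireneusz 1/144; Ludmila 1/9; Nadia 1/144; Oleg 1/36; Pelagia 1/36; Radoslaw 1/36; Urszula 1/144; Waclaw 2/9

No spouse, descendants, or parent survives, so the estate passes to Tadeusz's siblings per stirpes.
Half-blood siblings count for one-half the weight of whole-blood siblings at the initial division.
Dividing 1 in proportion to weights (total weight 9/2): Jolanta (weight 1/2) → 1/9; Ludmila (weight 1/2) → 1/9; Eliasz (weight 1) → 2/9; Waclaw (weight 1) → 2/9; Halina (weight 1) → 2/9; Agnieszka (weight 1/2) → 1/9.
Jolanta predeceased; the 1/9 allotted to Jolanta's branch passes to Jolanta's issue by representation.
The 1/9 is divided into 4 equal shares of 1/36 among Radoslaw, Oleg, Pelagia, Mieczyslaw.
Radoslaw is living and takes 1/36.
Oleg is living and takes 1/36.
Pelagia is living and takes 1/36.
Mieczyslaw predeceased; the 1/36 allotted to Mieczyslaw's branch passes to Mieczyslaw's issue by representation.
The 1/36 is divided into 4 equal shares of 1/144 among Bogdan, Ireneusz, Urszula, Nadia.
Bogdan is living and takes 1/144.
Ireneusz is living and takes 1/144.
Urszula is living and takes 1/144.
Nadia is living and takes 1/144.
Ludmila is living and takes 1/9.
Eliasz is living and takes 2/9.
Waclaw is living and takes 2/9.
Halina predeceased; the 2/9 allotted to Halina's branch passes to Halina's issue by representation.
Danuta is the sole taker at this level and receives the full 2/9.
Agnieszka is living and takes 1/9.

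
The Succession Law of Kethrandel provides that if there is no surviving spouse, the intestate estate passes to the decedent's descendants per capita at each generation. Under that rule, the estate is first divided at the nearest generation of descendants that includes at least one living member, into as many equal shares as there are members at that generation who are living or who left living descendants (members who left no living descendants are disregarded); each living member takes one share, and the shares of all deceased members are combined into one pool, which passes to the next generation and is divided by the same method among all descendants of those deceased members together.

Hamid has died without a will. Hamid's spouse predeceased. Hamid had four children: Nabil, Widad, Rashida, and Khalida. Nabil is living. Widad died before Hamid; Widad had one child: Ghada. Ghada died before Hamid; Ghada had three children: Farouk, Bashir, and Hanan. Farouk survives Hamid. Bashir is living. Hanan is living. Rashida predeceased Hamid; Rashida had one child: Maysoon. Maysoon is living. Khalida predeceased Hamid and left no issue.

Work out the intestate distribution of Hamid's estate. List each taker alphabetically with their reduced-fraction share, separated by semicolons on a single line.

Bashir 1/9; Farouk 1/9; Hanan 1/9; Maysoon 1/3; Nabil 1/3

There is no surviving spouse, so the entire estate passes to Hamid's descendants per capita at each generation.
At generation 1 (Nabil, Widad, Rashida) there are 3 shares of (1)/3 = 1/3 each.
Living: Nabil — each takes 1/3.
Deceased: Widad and Rashida. Their combined 2/3 is pooled and carried to generation 2.
At generation 2 (Ghada, Maysoon) there are 2 shares of (2/3)/2 = 1/3 each.
Living: Maysoon — each takes 1/3.
Deceased: Ghada. That 1/3 share is carried to generation 3.
At generation 3 (Farouk, Bashir, Hanan) there are 3 shares of (1/3)/3 = 1/9 each.
Living: Farouk, Bashir, and Hanan — each takes 1/9.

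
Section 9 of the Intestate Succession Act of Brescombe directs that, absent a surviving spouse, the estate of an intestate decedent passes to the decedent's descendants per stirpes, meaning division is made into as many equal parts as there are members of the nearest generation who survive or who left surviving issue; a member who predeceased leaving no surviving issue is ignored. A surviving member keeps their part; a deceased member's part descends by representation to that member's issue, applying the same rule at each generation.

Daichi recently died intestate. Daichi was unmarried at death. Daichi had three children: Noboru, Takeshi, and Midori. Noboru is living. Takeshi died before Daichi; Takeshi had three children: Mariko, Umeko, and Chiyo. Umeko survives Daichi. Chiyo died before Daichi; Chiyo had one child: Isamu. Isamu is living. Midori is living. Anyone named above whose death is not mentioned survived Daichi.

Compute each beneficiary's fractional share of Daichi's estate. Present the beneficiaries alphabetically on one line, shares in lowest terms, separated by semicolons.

There is no surviving spouse, so the entire estate passes to Daichi's descendants per stirpes.
The estate is divided into 3 equal shares of 1/3 among Noboru, Takeshi, Midori.
Noboru is living and takes 1/3.
Takeshi predeceased; the 1/3 allotted to Takeshi's branch passes to Takeshi's issue by representation.
The 1/3 is divided into 3 equal shares of 1/9 among Mariko, Umeko, Chiyo.
Mariko is living and takes 1/9.
Umeko is living and takes 1/9.
Chiyo predeceased; the 1/9 allotted to Chiyo's branch passes to Chiyo's issue by representation.
Isamu is the sole taker at this level and receives the full 1/9.
Midori is living and takes 1/3.

Isamu 1/9; Mariko 1/9; Midori 1/3; Noboru 1/3; Umeko 1/9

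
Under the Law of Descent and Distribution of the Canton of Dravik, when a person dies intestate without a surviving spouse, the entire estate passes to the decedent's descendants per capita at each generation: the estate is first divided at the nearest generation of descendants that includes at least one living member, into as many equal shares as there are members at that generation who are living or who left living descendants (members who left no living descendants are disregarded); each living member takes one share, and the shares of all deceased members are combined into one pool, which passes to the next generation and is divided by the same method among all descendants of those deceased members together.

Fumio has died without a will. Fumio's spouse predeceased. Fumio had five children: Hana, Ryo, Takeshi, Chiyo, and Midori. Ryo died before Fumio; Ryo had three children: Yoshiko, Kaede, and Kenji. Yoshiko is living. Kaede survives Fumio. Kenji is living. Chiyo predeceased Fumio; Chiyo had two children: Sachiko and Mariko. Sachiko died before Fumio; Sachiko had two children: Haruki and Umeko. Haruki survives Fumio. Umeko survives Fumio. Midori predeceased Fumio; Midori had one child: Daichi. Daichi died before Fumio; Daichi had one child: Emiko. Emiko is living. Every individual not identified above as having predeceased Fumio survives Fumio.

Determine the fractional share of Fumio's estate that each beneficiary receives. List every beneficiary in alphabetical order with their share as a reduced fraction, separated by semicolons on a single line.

There is no surviving spouse, so the entire estate passes to Fumio's descendants per capita at each generation.
At generation 1 (Hana, Ryo, Takeshi, Chiyo, Midori) there are 5 shares of (1)/5 = 1/5 each.
Living: Hana and Takeshi — each takes 1/5.
Deceased: Ryo, Chiyo, and Midori. Their combined 3/5 is pooled and carried to generation 2.
At generation 2 (Yoshiko, Kaede, Kenji, Sachiko, Mariko, Daichi) there are 6 shares of (3/5)/6 = 1/10 each.
Living: Yoshiko, Kaede, Kenji, and Mariko — each takes 1/10.
Deceased: Sachiko and Daichi. Their combined 1/5 is pooled and carried to generation 3.
At generation 3 (Haruki, Umeko, Emiko) there are 3 shares of (1/5)/3 = 1/15 each.
Living: Haruki, Umeko, and Emiko — each takes 1/15.

Emiko 1/15; Hana 1/5; Haruki 1/15; Kaede 1/10; Kenji 1/10; Mariko 1/10; Takeshi 1/5; Umeko 1/15; Yoshiko 1/10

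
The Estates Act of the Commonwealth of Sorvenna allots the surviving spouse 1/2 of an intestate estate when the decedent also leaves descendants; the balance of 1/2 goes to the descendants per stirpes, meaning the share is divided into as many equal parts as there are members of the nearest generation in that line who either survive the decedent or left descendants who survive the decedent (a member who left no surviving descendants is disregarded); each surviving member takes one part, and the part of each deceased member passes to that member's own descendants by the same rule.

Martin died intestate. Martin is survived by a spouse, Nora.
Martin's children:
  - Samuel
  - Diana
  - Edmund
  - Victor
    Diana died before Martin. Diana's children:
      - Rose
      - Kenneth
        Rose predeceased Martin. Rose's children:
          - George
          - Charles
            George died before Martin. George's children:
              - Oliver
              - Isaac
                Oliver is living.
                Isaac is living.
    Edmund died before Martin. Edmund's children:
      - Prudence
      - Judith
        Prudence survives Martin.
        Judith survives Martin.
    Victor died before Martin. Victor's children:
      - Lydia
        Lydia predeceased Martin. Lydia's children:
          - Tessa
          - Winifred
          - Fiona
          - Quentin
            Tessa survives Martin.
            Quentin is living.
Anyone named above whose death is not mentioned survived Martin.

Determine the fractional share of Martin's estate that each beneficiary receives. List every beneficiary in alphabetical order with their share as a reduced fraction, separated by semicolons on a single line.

Nora, as surviving spouse, takes 1/2.
The remaining 1/2 passes to Martin's descendants per stirpes.
The 1/2 is divided into 4 equal shares of 1/8 among Samuel, Diana, Edmund, Victor.
Samuel is living and takes 1/8.
Diana predeceased; the 1/8 allotted to Diana's branch passes to Diana's issue by representation.
The 1/8 is divided into 2 equal shares of 1/16 among Rose, Kenneth.
Rose predeceased; the 1/16 allotted to Rose's branch passes to Rose's issue by representation.
The 1/16 is divided into 2 equal shares of 1/32 among George, Charles.
George predeceased; the 1/32 allotted to George's branch passes to George's issue by representation.
The 1/32 is divided into 2 equal shares of 1/64 among Oliver, Isaac.
Oliver is living and takes 1/64.
Isaac is living and takes 1/64.
Charles is living and takes 1/32.
Kenneth is living and takes 1/16.
Edmund predeceased; the 1/8 allotted to Edmund's branch passes to Edmund's issue by representation.
The 1/8 is divided into 2 equal shares of 1/16 among Prudence, Judith.
Prudence is living and takes 1/16.
Judith is living and takes 1/16.
Victor predeceased; the 1/8 allotted to Victor's branch passes to Victor's issue by representation.
Lydia's line is the sole branch at this level, so the full 1/8 passes to Lydia's issue by representation.
The 1/8 is divided into 4 equal shares of 1/32 among Tessa, Winifred, Fiona, Quentin.
Tessa is living and takes 1/32.
Winifred is living and takes 1/32.
Fiona is living and takes 1/32.
Quentin is living and takes 1/32.

Charles 1/32; Fiona 1/32; Isaac 1/64; Judith 1/16; Kenneth 1/16; Nora 1/2; Oliver 1/64; Prudence 1/16; Quentin 1/32; Samuel 1/8; Tessa 1/32; Winifred 1/32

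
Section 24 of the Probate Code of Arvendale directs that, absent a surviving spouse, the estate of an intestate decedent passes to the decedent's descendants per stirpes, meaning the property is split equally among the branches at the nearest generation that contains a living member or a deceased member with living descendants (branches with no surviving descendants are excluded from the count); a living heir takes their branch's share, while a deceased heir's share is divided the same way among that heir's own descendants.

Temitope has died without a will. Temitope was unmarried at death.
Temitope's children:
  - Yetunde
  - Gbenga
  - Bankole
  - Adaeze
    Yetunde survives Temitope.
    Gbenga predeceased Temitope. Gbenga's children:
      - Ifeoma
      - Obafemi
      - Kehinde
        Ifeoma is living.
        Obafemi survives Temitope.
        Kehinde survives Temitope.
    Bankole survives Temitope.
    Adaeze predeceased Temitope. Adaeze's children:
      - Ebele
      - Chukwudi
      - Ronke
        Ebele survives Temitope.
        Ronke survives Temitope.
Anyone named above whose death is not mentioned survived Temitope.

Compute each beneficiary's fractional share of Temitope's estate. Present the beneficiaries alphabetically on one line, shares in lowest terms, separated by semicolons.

Bankole 1/4; Chukwudi 1/12; Ebele 1/12; Ifeoma 1/12; Kehinde 1/12; Obafemi 1/12; Ronke 1/12; Yetunde 1/4

There is no surviving spouse, so the entire estate passes to Temitope's descendants per stirpes.
The estate is divided into 4 equal shares of 1/4 among Yetunde, Gbenga, Bankole, Adaeze.
Yetunde is living and takes 1/4.
Gbenga predeceased; the 1/4 allotted to Gbenga's branch passes to Gbenga's issue by representation.
The 1/4 is divided into 3 equal shares of 1/12 among Ifeoma, Obafemi, Kehinde.
Ifeoma is living and takes 1/12.
Obafemi is living and takes 1/12.
Kehinde is living and takes 1/12.
Bankole is living and takes 1/4.
Adaeze predeceased; the 1/4 allotted to Adaeze's branch passes to Adaeze's issue by representation.
The 1/4 is divided into 3 equal shares of 1/12 among Ebele, Chukwudi, Ronke.
Ebele is living and takes 1/12.
Chukwudi is living and takes 1/12.
Ronke is living and takes 1/12.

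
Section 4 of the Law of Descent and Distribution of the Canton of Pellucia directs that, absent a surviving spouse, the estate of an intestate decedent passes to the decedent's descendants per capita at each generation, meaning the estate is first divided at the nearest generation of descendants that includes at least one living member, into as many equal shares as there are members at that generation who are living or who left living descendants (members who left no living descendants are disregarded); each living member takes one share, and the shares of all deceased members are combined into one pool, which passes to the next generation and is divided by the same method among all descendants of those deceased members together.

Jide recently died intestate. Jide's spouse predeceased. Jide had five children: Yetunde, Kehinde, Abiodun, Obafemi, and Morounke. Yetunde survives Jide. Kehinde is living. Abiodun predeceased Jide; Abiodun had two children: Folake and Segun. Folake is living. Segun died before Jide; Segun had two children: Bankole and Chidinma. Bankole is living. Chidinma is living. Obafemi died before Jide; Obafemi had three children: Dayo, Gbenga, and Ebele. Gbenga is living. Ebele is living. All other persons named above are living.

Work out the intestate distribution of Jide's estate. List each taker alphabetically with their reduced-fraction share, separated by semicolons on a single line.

Bankole 1/25; Chidinma 1/25; Dayo 2/25; Ebele 2/25; Folake 2/25; Gbenga 2/25; Kehinde 1/5; Morounke 1/5; Yetunde 1/5

There is no surviving spouse, so the entire estate passes to Jide's descendants per capita at each generation.
At generation 1 (Yetunde, Kehinde, Abiodun, Obafemi, Morounke) there are 5 shares of (1)/5 = 1/5 each.
Living: Yetunde, Kehinde, and Morounke — each takes 1/5.
Deceased: Abiodun and Obafemi. Their combined 2/5 is pooled and carried to generation 2.
At generation 2 (Folake, Segun, Dayo, Gbenga, Ebele) there are 5 shares of (2/5)/5 = 2/25 each.
Living: Folake, Dayo, Gbenga, and Ebele — each takes 2/25.
Deceased: Segun. That 2/25 share is carried to generation 3.
At generation 3 (Bankole, Chidinma) there are 2 shares of (2/25)/2 = 1/25 each.
Living: Bankole and Chidinma — each takes 1/25.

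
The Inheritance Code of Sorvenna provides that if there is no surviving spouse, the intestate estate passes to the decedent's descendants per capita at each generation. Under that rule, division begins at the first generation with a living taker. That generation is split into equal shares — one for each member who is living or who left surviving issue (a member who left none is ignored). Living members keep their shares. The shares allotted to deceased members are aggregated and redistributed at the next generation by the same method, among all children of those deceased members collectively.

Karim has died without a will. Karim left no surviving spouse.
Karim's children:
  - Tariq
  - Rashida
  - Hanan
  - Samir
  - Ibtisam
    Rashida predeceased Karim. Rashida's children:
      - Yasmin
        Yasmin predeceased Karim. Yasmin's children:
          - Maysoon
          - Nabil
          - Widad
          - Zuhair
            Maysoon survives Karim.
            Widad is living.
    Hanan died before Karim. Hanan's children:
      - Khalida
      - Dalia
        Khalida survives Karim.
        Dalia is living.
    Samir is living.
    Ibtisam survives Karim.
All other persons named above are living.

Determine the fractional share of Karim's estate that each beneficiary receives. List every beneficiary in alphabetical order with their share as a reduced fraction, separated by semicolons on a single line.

Dalia 2/15; Ibtisam 1/5; Khalida 2/15; Maysoon 1/30; Nabil 1/30; Samir 1/5; Tariq 1/5; Widad 1/30; Zuhair 1/30

There is no surviving spouse, so the entire estate passes to Karim's descendants per capita at each generation.
At generation 1 (Tariq, Rashida, Hanan, Samir, Ibtisam) there are 5 shares of (1)/5 = 1/5 each.
Living: Tariq, Samir, and Ibtisam — each takes 1/5.
Deceased: Rashida and Hanan. Their combined 2/5 is pooled and carried to generation 2.
At generation 2 (Yasmin, Khalida, Dalia) there are 3 shares of (2/5)/3 = 2/15 each.
Living: Khalida and Dalia — each takes 2/15.
Deceased: Yasmin. That 2/15 share is carried to generation 3.
At generation 3 (Maysoon, Nabil, Widad, Zuhair) there are 4 shares of (2/15)/4 = 1/30 each.
Living: Maysoon, Nabil, Widad, and Zuhair — each takes 1/30.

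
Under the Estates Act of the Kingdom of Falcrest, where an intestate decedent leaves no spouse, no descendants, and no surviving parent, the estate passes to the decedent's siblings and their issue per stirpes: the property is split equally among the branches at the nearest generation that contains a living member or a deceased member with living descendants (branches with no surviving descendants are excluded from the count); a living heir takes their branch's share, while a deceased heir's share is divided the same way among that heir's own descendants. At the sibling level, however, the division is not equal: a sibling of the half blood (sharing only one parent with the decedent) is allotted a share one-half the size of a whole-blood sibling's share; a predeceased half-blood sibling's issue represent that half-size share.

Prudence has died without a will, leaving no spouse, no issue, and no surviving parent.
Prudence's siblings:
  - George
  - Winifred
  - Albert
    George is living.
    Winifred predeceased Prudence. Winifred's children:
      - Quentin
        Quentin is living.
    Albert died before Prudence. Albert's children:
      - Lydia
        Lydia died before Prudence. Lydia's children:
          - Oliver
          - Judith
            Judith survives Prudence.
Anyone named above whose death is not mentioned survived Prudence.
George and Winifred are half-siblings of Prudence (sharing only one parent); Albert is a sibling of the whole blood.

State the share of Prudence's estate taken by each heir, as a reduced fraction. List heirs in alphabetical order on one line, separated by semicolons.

George 1/4; Judith 1/4; Oliver 1/4; Quentin 1/4

No spouse, descendants, or parent survives, so the estate passes to Prudence's siblings per stirpes.
Half-blood siblings count for one-half the weight of whole-blood siblings at the initial division.
Dividing 1 in proportion to weights (total weight 2): George (weight 1/2) → 1/4; Winifred (weight 1/2) → 1/4; Albert (weight 1) → 1/2.
George is living and takes 1/4.
Winifred predeceased; the 1/4 allotted to Winifred's branch passes to Winifred's issue by representation.
Quentin is the sole taker at this level and receives the full 1/4.
Albert predeceased; the 1/2 allotted to Albert's branch passes to Albert's issue by representation.
Lydia's line is the sole branch at this level, so the full 1/2 passes to Lydia's issue by representation.
The 1/2 is divided into 2 equal shares of 1/4 among Oliver, Judith.
Oliver is living and takes 1/4.
Judith is living and takes 1/4.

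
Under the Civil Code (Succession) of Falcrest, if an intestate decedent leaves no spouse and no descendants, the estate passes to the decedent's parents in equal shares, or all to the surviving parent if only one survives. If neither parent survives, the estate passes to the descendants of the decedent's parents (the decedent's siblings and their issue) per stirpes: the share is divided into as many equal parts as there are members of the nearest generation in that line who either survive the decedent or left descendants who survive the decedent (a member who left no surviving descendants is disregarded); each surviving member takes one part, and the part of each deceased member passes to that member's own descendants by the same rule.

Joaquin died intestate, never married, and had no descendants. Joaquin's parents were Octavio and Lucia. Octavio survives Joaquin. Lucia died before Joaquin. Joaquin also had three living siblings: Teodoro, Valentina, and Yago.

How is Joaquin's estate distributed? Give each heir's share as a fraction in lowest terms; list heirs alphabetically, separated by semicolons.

Octavio 1

Only one parent, Octavio, survives, so Octavio takes the entire estate. The siblings take nothing because a surviving parent has priority.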